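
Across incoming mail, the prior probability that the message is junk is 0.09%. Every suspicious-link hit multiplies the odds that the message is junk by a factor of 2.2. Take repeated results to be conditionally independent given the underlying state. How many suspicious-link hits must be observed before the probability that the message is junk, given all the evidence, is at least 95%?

Prior odds: 0.0009 ÷ 0.9991 = 9/9991.
Likelihood ratio per suspicious-link hit = 2.2.
Target posterior odds = 0.95/0.05 = 19.
Require 2.2ⁿ ≥ 19 ÷ (9/9991) = 189829/9.
2.2¹² ≈12855 falls short of 189829/9 but 2.2¹³ ≈28281 reaches it, so n = 13.

13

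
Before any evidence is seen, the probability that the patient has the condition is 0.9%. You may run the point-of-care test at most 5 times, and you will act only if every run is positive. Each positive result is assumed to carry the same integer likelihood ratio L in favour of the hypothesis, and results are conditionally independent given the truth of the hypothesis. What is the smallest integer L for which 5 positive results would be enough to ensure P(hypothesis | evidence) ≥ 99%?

7

Prior odds = 0.009/0.991 = 9/991.
Target odds = 0.99/0.01 = 99.
Need L⁵ ≥ 99 ÷ (9/991) = 10901.
6⁵ = 7776 < 10901 ≤ 16807 = 7⁵, so L = 7.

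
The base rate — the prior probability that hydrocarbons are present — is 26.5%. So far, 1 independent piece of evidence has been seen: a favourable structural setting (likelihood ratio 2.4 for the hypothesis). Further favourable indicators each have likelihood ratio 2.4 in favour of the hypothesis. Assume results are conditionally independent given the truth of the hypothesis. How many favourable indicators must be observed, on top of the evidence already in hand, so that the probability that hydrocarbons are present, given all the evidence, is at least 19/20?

4

Prior odds = 0.265/0.735 = 53/147.
Bayes factor of the evidence already in hand = 2.4.
Odds after that evidence = (53/147) × 2.4 = 212/245.
Target odds = 0.95/0.05 = 19.
Need 2.4ⁿ ≥ 19 ÷ (212/245) = 4655/212.
2.4³ = 13.824 falls short of 4655/212 but 2.4⁴ = 33.1776 reaches it, so n = 4.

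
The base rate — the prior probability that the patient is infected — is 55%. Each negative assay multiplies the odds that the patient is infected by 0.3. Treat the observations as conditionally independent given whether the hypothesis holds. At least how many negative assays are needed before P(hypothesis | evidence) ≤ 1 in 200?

5

Prior odds = 0.55/0.45 = 11/9.
Likelihood ratio per negative assay = 0.3.
Target posterior odds = 0.005/0.995 = 1/199.
Need (11/9) × 0.3ⁿ ≤ 1/199, i.e. 0.3ⁿ ≤ 9/2189.
0.3⁴ = 0.0081 is still above 9/2189 but 0.3⁵ = 243/100000 is at or below it, so n = 5.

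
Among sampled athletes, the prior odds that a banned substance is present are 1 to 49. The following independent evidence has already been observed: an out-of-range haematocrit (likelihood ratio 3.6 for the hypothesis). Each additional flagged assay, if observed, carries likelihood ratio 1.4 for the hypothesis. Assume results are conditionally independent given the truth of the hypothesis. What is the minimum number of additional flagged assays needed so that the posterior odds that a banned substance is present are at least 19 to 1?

17

Prior odds = 1/49.
Bayes factor of the evidence already in hand = 3.6.
Odds after that evidence = (1/49) × 3.6 = 18/245.
Target odds = 19.
Need 1.4ⁿ ≥ 19 ÷ (18/245) = 4655/18.
1.4¹⁶ ≈217.795 falls short of 4655/18 but 1.4¹⁷ ≈304.913 reaches it, so n = 17.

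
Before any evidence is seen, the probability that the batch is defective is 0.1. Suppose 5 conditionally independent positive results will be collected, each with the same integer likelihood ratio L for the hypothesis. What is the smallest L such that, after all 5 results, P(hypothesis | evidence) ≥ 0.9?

3

Prior odds = 0.1/0.9 = 1/9.
Target odds = 0.9/0.1 = 9.
Need L⁵ ≥ 9 ÷ (1/9) = 81.
2⁵ = 32 < 81 ≤ 243 = 3⁵, so L = 3.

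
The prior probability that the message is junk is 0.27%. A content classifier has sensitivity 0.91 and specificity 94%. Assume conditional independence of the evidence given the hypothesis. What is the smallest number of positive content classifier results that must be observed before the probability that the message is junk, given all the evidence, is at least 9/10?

3

Prior odds: 0.0027 ÷ 0.9973 = 27/9973.
False-positive rate = 1 − 0.94 = 0.06; likelihood ratio of a positive = 0.91/0.06 = 91/6.
Target posterior odds = 0.9/0.1 = 9.
Require (91/6)ⁿ ≥ 9 ÷ (27/9973) = 9973/3.
(91/6)² = 8281/36 falls short of 9973/3 but (91/6)³ = 753571/216 reaches it, so n = 3.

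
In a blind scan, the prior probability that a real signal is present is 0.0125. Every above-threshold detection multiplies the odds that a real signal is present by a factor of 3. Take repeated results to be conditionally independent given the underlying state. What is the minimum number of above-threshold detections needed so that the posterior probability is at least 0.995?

9

Prior odds = 0.0125/0.9875 = 1/79.
Likelihood ratio per above-threshold detection = 3.
Target odds: 0.995 ÷ 0.005 = 199.
Need (1/79) × 3ⁿ ≥ 199, i.e. 3ⁿ ≥ 15721.
3⁸ = 6561 falls short of 15721 but 3⁹ = 19683 reaches it, so n = 9.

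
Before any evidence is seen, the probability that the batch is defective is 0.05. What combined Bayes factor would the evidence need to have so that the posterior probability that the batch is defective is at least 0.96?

456

Prior odds = 0.05/0.95 = 1/19.
Target odds = 0.96/0.04 = 24.
Required Bayes factor = 24 ÷ (1/19) = 456.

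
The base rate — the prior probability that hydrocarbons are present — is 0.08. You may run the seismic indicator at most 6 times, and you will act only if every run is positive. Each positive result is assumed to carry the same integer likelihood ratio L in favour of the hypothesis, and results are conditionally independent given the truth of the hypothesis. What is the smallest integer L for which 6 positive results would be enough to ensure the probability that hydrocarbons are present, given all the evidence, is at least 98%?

3

Prior odds = 0.08/0.92 = 2/23.
Target odds = 0.98/0.02 = 49.
Need L⁶ ≥ 49 ÷ (2/23) = 563.5.
2⁶ = 64 < 563.5 ≤ 729 = 3⁶, so L = 3.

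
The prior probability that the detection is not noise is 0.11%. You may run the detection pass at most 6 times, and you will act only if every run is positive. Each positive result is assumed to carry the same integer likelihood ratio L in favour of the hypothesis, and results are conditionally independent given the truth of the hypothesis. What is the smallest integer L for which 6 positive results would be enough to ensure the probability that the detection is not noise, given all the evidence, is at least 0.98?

6

Prior odds = 0.0011/0.9989 = 11/9989.
Target odds = 0.98/0.02 = 49.
Need L⁶ ≥ 49 ÷ (11/9989) = 489461/11.
5⁶ = 15625 < 489461/11 ≤ 46656 = 6⁶, so L = 6.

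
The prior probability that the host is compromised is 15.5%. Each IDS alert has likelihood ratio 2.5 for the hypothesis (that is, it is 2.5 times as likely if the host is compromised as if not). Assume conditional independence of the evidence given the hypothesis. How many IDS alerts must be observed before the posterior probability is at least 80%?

4

Prior odds = 0.155/0.845 = 31/169.
Likelihood ratio per IDS alert = 2.5.
Target posterior odds = 0.8/0.2 = 4.
Need (31/169) × 2.5ⁿ ≥ 4, i.e. 2.5ⁿ ≥ 676/31.
2.5³ = 15.625 falls short of 676/31 but 2.5⁴ = 39.0625 reaches it, so n = 4.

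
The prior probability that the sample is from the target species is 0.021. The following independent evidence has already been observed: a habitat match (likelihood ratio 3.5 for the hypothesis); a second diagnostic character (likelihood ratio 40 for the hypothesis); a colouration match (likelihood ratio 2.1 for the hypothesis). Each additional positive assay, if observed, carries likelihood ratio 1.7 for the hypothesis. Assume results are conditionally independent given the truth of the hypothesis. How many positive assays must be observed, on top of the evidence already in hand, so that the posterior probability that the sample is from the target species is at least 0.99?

6

Prior odds = 0.021/0.979 = 21/979.
Combined Bayes factor of the evidence already in hand = 3.5 × 40 × 2.1 = 294.
Odds after that evidence = (21/979) × 294 = 6174/979.
Target odds = 0.99/0.01 = 99.
Need 1.7ⁿ ≥ 99 ÷ (6174/979) = 10769/686.
1.7⁵ = 1419857/100000 falls short of 10769/686 but 1.7⁶ = 24137569/1000000 reaches it, so n = 6.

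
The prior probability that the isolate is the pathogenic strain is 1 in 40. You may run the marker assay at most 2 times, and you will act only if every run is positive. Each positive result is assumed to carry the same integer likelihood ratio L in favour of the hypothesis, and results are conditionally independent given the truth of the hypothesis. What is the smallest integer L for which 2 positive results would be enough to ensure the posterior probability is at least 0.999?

Prior odds = 0.025/0.975 = 1/39.
Target odds = 0.999/0.001 = 999.
Need L² ≥ 999 ÷ (1/39) = 38961.
197² = 38809 < 38961 ≤ 39204 = 198², so L = 198.

198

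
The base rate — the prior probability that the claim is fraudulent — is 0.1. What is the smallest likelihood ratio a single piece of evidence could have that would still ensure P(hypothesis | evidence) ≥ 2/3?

Prior odds = 0.1/0.9 = 1/9.
Target odds = (2/3)/(1/3) = 2.
Required Bayes factor = 2 ÷ (1/9) = 18.

18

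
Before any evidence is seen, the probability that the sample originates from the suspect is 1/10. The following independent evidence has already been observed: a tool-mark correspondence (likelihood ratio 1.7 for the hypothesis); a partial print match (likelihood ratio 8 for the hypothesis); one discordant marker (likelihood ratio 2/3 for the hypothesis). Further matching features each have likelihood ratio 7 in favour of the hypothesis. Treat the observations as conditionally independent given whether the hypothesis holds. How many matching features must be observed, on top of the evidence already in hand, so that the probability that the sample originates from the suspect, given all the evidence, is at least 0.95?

Prior odds = 0.1/0.9 = 1/9.
Combined Bayes factor of the evidence already in hand = 1.7 × 8 × (2/3) = 136/15.
Odds after that evidence = (1/9) × 136/15 = 136/135.
Target odds = 0.95/0.05 = 19.
Need 7ⁿ ≥ 19 ÷ (136/135) = 2565/136.
7¹ = 7 falls short of 2565/136 but 7² = 49 reaches it, so n = 2.

2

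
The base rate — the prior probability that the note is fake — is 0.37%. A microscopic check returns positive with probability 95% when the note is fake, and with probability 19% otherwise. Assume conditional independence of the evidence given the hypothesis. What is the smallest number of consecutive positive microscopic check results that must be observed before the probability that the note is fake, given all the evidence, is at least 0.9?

5

Prior odds = 0.0037/0.9963 = 37/9963.
Likelihood ratio of a positive result = 0.95/0.19 = 5.
Target posterior odds = 0.9/0.1 = 9.
Need (37/9963) × 5ⁿ ≥ 9, i.e. 5ⁿ ≥ 89667/37.
5⁴ = 625 falls short of 89667/37 but 5⁵ = 3125 reaches it, so n = 5.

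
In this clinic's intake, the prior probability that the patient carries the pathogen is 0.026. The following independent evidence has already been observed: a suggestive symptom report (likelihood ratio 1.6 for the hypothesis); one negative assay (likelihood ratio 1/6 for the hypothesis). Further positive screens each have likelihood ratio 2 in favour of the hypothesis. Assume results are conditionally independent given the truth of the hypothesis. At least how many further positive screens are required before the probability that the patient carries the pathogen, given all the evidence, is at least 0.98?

Prior odds = 0.026/0.974 = 13/487.
Combined Bayes factor of the evidence already in hand = 1.6 × (1/6) = 4/15.
Odds after that evidence = (13/487) × 4/15 = 52/7305.
Target odds = 0.98/0.02 = 49.
Need 2ⁿ ≥ 49 ÷ (52/7305) = 357945/52.
2¹² = 4096 falls short of 357945/52 but 2¹³ = 8192 reaches it, so n = 13.

13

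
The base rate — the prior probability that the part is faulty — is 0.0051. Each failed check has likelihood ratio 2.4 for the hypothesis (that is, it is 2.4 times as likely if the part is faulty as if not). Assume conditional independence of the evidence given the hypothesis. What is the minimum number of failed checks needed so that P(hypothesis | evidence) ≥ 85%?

9

Prior odds: 0.0051 ÷ 0.9949 = 51/9949.
Likelihood ratio per failed check = 2.4.
Target posterior odds = 0.85/0.15 = 17/3.
Require 2.4ⁿ ≥ 17/3 ÷ (51/9949) = 9949/9.
2.4⁸ = 429981696/390625 falls short of 9949/9 but 2.4⁹ ≈2641.81 reaches it, so n = 9.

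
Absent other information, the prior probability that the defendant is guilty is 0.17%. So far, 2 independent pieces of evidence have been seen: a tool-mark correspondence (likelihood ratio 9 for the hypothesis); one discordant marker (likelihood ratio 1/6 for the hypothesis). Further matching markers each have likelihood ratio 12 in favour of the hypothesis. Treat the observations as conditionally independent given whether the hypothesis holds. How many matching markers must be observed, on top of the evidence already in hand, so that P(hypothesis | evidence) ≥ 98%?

Prior odds = 0.0017/0.9983 = 17/9983.
Combined Bayes factor of the evidence already in hand = 9 × (1/6) = 1.5.
Odds after that evidence = (17/9983) × 1.5 = 51/19966.
Target odds = 0.98/0.02 = 49.
Need 12ⁿ ≥ 49 ÷ (51/19966) = 978334/51.
12³ = 1728 falls short of 978334/51 but 12⁴ = 20736 reaches it, so n = 4.

4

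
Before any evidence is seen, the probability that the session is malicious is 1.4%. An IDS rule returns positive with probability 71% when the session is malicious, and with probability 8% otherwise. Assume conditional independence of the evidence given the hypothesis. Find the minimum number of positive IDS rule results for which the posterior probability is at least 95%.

Prior odds: 0.014 ÷ 0.986 = 7/493.
Likelihood ratio of a positive result = 0.71/0.08 = 8.875.
Target odds: 0.95 ÷ 0.05 = 19.
Need (7/493) × 8.875ⁿ ≥ 19, i.e. 8.875ⁿ ≥ 9367/7.
8.875³ = 357911/512 falls short of 9367/7 but 8.875⁴ = 25411681/4096 reaches it, so n = 4.

4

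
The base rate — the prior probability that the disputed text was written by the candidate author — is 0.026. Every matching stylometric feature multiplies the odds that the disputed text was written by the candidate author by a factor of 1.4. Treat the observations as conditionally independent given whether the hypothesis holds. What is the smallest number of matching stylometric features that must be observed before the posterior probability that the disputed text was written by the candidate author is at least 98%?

23

Prior odds: 0.026 ÷ 0.974 = 13/487.
Likelihood ratio per matching stylometric feature = 1.4.
Target posterior odds = 0.98/0.02 = 49.
Need (13/487) × 1.4ⁿ ≥ 49, i.e. 1.4ⁿ ≥ 23863/13.
1.4²² ≈1639.9 falls short of 23863/13 but 1.4²³ ≈2295.86 reaches it, so n = 23.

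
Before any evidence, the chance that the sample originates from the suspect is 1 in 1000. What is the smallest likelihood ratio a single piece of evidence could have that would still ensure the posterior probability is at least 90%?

Prior odds = 0.001/0.999 = 1/999.
Target odds = 0.9/0.1 = 9.
Required Bayes factor = 9 ÷ (1/999) = 8991.

8991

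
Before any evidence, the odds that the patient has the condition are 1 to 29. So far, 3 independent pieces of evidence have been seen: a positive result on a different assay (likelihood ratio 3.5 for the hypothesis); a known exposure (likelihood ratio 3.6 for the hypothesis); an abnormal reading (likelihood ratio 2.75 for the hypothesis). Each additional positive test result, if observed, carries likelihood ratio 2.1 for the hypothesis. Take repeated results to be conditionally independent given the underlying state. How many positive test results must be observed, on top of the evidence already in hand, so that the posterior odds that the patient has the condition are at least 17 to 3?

Prior odds = 1/29.
Combined Bayes factor of the evidence already in hand = 3.5 × 3.6 × 2.75 = 34.65.
Odds after that evidence = (1/29) × 34.65 = 693/580.
Target odds = 17/3.
Need 2.1ⁿ ≥ 17/3 ÷ (693/580) = 9860/2079.
2.1² = 4.41 falls short of 9860/2079 but 2.1³ = 9.261 reaches it, so n = 3.

3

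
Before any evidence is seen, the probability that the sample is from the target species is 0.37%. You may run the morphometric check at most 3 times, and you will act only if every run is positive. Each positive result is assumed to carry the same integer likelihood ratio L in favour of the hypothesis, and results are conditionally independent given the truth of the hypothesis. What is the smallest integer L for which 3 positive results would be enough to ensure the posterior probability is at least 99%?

30

Prior odds = 0.0037/0.9963 = 37/9963.
Target odds = 0.99/0.01 = 99.
Need L³ ≥ 99 ÷ (37/9963) = 986337/37.
29³ = 24389 < 986337/37 ≤ 27000 = 30³, so L = 30.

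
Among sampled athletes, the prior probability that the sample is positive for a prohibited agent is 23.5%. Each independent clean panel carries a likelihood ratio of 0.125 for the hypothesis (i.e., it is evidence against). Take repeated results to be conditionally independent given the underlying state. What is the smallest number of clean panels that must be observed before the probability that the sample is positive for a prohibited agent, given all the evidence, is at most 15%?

Prior odds = 0.235/0.765 = 47/153.
Likelihood ratio per clean panel = 0.125.
Target posterior odds = 0.15/0.85 = 3/17.
Require 0.125ⁿ ≤ 3/17 ÷ (47/153) = 27/47.
0.125¹ = 0.125, which is already at or below the required 27/47; so n = 1.

1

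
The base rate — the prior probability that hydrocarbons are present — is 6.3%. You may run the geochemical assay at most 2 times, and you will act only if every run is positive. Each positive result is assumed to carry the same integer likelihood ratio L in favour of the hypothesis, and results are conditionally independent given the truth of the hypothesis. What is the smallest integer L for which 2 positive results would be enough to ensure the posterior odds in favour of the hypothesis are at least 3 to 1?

7

Prior odds = 0.063/0.937 = 63/937.
Target odds = 3.
Need L² ≥ 3 ÷ (63/937) = 937/21.
6² = 36 < 937/21 ≤ 49 = 7², so L = 7.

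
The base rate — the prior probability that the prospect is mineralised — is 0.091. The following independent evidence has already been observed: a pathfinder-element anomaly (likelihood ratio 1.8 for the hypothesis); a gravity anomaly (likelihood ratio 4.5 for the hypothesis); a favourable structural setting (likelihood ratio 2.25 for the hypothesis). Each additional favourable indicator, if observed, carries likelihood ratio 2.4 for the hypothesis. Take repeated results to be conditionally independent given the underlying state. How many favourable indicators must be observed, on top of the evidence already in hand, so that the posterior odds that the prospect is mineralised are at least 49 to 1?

Prior odds = 0.091/0.909 = 91/909.
Combined Bayes factor of the evidence already in hand = 1.8 × 4.5 × 2.25 = 18.225.
Odds after that evidence = (91/909) × 18.225 = 7371/4040.
Target odds = 49.
Need 2.4ⁿ ≥ 49 ÷ (7371/4040) = 28280/1053.
2.4³ = 13.824 falls short of 28280/1053 but 2.4⁴ = 33.1776 reaches it, so n = 4.

4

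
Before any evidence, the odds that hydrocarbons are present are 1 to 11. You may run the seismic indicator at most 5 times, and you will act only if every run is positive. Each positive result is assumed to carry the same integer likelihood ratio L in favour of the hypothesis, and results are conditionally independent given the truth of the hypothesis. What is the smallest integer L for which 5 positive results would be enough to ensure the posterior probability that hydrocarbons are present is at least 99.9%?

Prior odds = 1/11.
Target odds = 0.999/0.001 = 999.
Need L⁵ ≥ 999 ÷ (1/11) = 10989.
6⁵ = 7776 < 10989 ≤ 16807 = 7⁵, so L = 7.

7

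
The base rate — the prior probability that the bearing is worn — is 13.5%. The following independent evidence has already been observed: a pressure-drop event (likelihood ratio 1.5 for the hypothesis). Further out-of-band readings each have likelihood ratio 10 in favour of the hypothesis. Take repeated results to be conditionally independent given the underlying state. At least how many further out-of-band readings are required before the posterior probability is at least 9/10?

Prior odds = 0.135/0.865 = 27/173.
Bayes factor of the evidence already in hand = 1.5.
Odds after that evidence = (27/173) × 1.5 = 81/346.
Target odds = 0.9/0.1 = 9.
Need 10ⁿ ≥ 9 ÷ (81/346) = 346/9.
10¹ = 10 falls short of 346/9 but 10² = 100 reaches it, so n = 2.

2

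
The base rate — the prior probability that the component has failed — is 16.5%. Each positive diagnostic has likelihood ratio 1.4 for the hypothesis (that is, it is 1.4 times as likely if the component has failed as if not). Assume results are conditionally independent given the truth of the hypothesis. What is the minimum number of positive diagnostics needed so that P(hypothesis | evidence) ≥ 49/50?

Prior odds: 0.165 ÷ 0.835 = 33/167.
Likelihood ratio per positive diagnostic = 1.4.
Target posterior odds = 0.98/0.02 = 49.
Require 1.4ⁿ ≥ 49 ÷ (33/167) = 8183/33.
1.4¹⁶ ≈217.795 falls short of 8183/33 but 1.4¹⁷ ≈304.913 reaches it, so n = 17.

17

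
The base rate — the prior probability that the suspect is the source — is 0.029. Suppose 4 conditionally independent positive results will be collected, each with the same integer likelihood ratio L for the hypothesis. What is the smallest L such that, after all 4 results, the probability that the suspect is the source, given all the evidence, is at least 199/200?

10

Prior odds = 0.029/0.971 = 29/971.
Target odds = 0.995/0.005 = 199.
Need L⁴ ≥ 199 ÷ (29/971) = 193229/29.
9⁴ = 6561 < 193229/29 ≤ 10000 = 10⁴, so L = 10.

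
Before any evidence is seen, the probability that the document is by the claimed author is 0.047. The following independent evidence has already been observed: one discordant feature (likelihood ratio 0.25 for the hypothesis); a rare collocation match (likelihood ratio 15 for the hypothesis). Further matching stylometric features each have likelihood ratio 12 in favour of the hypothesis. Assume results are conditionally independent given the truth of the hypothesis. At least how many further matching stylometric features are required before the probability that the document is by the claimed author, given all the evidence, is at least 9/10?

Prior odds = 0.047/0.953 = 47/953.
Combined Bayes factor of the evidence already in hand = 0.25 × 15 = 3.75.
Odds after that evidence = (47/953) × 3.75 = 705/3812.
Target odds = 0.9/0.1 = 9.
Need 12ⁿ ≥ 9 ÷ (705/3812) = 11436/235.
12¹ = 12 falls short of 11436/235 but 12² = 144 reaches it, so n = 2.

2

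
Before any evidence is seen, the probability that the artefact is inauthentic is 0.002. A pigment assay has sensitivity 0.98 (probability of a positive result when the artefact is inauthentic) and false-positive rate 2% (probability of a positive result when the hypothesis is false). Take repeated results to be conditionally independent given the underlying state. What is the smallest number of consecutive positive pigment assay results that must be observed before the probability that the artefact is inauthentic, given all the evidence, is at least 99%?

Prior odds: 0.002 ÷ 0.998 = 1/499.
Likelihood ratio of a positive result = 0.98/0.02 = 49.
Target posterior odds = 0.99/0.01 = 99.
Need (1/499) × 49ⁿ ≥ 99, i.e. 49ⁿ ≥ 49401.
49² = 2401 falls short of 49401 but 49³ = 117649 reaches it, so n = 3.

3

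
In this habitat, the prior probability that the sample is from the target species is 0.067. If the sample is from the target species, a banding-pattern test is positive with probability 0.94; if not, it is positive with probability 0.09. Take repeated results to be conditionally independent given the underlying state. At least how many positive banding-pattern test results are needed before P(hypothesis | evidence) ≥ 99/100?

Prior odds: 0.067 ÷ 0.933 = 67/933.
Likelihood ratio of a positive = 0.94/0.09 = 94/9.
Target posterior odds = 0.99/0.01 = 99.
Require (94/9)ⁿ ≥ 99 ÷ (67/933) = 92367/67.
(94/9)³ = 830584/729 falls short of 92367/67 but (94/9)⁴ = 78074896/6561 reaches it, so n = 4.

4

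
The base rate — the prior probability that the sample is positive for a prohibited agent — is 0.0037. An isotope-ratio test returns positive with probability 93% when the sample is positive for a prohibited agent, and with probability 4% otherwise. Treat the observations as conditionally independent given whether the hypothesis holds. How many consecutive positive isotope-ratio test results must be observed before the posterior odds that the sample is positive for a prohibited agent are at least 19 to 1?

Prior odds: 0.0037 ÷ 0.9963 = 37/9963.
Likelihood ratio of a positive result = 0.93/0.04 = 23.25.
Target odds = 19.
Need (37/9963) × 23.25ⁿ ≥ 19, i.e. 23.25ⁿ ≥ 189297/37.
23.25² = 540.5625 falls short of 189297/37 but 23.25³ = 804357/64 reaches it, so n = 3.

3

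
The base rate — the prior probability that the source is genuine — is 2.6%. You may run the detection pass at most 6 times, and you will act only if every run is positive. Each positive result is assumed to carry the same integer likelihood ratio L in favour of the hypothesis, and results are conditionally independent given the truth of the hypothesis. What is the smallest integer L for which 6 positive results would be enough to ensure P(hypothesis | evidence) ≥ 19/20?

Prior odds = 0.026/0.974 = 13/487.
Target odds = 0.95/0.05 = 19.
Need L⁶ ≥ 19 ÷ (13/487) = 9253/13.
2⁶ = 64 < 9253/13 ≤ 729 = 3⁶, so L = 3.

3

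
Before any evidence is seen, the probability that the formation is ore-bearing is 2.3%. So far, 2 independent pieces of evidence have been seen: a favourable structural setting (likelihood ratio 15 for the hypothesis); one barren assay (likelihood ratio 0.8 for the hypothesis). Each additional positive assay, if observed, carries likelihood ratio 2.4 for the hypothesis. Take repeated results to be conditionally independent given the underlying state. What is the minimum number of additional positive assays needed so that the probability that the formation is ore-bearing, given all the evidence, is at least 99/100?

Prior odds = 0.023/0.977 = 23/977.
Combined Bayes factor of the evidence already in hand = 15 × 0.8 = 12.
Odds after that evidence = (23/977) × 12 = 276/977.
Target odds = 0.99/0.01 = 99.
Need 2.4ⁿ ≥ 99 ÷ (276/977) = 32241/92.
2.4⁶ = 2985984/15625 falls short of 32241/92 but 2.4⁷ = 35831808/78125 reaches it, so n = 7.

7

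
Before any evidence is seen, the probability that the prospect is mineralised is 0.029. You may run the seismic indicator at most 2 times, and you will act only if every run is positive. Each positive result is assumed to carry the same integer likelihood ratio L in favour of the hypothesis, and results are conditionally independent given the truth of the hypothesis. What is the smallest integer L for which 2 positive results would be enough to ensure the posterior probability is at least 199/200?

Prior odds = 0.029/0.971 = 29/971.
Target odds = 0.995/0.005 = 199.
Need L² ≥ 199 ÷ (29/971) = 193229/29.
81² = 6561 < 193229/29 ≤ 6724 = 82², so L = 82.

82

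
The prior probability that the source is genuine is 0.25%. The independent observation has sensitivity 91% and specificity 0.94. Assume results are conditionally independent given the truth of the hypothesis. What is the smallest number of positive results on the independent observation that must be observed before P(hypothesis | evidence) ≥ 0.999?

5

Prior odds: 0.0025 ÷ 0.9975 = 1/399.
False-positive rate = 1 − 0.94 = 0.06; likelihood ratio of a positive = 0.91/0.06 = 91/6.
Target odds: 0.999 ÷ 0.001 = 999.
Need (1/399) × (91/6)ⁿ ≥ 999, i.e. (91/6)ⁿ ≥ 398601.
(91/6)⁴ = 68574961/1296 falls short of 398601 but (91/6)⁵ ≈802510 reaches it, so n = 5.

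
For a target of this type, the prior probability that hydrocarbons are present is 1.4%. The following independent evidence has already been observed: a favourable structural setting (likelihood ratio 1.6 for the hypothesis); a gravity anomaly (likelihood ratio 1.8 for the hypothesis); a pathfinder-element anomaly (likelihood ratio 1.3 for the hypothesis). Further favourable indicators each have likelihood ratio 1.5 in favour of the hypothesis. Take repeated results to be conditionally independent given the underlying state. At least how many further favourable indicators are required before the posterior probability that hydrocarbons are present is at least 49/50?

17

Prior odds = 0.014/0.986 = 7/493.
Combined Bayes factor of the evidence already in hand = 1.6 × 1.8 × 1.3 = 3.744.
Odds after that evidence = (7/493) × 3.744 = 3276/61625.
Target odds = 0.98/0.02 = 49.
Need 1.5ⁿ ≥ 49 ÷ (3276/61625) = 431375/468.
1.5¹⁶ = 43046721/65536 falls short of 431375/468 but 1.5¹⁷ = 129140163/131072 reaches it, so n = 17.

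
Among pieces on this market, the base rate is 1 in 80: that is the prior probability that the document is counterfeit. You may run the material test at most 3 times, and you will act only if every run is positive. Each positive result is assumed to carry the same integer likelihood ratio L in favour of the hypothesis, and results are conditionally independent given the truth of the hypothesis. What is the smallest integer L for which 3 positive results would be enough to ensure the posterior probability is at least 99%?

20

Prior odds = 0.0125/0.9875 = 1/79.
Target odds = 0.99/0.01 = 99.
Need L³ ≥ 99 ÷ (1/79) = 7821.
19³ = 6859 < 7821 ≤ 8000 = 20³, so L = 20.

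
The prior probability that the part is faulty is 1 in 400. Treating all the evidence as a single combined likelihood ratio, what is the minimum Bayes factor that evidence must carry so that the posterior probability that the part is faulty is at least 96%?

9576

Prior odds = 0.0025/0.9975 = 1/399.
Target odds = 0.96/0.04 = 24.
Required Bayes factor = 24 ÷ (1/399) = 9576.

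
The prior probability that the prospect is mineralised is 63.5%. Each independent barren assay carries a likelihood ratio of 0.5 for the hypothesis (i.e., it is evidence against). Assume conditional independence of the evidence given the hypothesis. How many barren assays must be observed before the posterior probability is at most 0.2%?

Prior odds: 0.635 ÷ 0.365 = 127/73.
Likelihood ratio per barren assay = 0.5.
Target posterior odds = 0.002/0.998 = 1/499.
Need (127/73) × 0.5ⁿ ≤ 1/499, i.e. 0.5ⁿ ≤ 73/63373.
0.5⁹ = 0.001953125 is still above 73/63373 but 0.5¹⁰ = 1/1024 is at or below it, so n = 10.

10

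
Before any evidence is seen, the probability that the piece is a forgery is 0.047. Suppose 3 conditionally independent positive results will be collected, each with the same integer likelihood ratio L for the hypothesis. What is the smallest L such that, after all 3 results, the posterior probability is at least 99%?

Prior odds = 0.047/0.953 = 47/953.
Target odds = 0.99/0.01 = 99.
Need L³ ≥ 99 ÷ (47/953) = 94347/47.
12³ = 1728 < 94347/47 ≤ 2197 = 13³, so L = 13.

13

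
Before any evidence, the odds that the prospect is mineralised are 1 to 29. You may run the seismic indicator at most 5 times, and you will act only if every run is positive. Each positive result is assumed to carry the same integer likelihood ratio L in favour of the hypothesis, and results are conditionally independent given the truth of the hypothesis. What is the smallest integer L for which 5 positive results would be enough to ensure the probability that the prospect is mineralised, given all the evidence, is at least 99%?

Prior odds = 1/29.
Target odds = 0.99/0.01 = 99.
Need L⁵ ≥ 99 ÷ (1/29) = 2871.
4⁵ = 1024 < 2871 ≤ 3125 = 5⁵, so L = 5.

5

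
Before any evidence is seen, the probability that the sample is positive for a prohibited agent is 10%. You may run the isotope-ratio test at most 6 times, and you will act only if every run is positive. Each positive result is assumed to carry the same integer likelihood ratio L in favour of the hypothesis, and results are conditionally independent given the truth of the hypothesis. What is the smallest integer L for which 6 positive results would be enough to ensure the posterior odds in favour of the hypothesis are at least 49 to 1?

3

Prior odds = 0.1/0.9 = 1/9.
Target odds = 49.
Need L⁶ ≥ 49 ÷ (1/9) = 441.
2⁶ = 64 < 441 ≤ 729 = 3⁶, so L = 3.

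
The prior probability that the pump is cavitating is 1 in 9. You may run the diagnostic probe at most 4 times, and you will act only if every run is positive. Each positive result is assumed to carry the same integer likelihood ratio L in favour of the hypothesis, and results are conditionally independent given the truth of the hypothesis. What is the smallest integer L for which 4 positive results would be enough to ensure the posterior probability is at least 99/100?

6

Prior odds = (1/9)/(8/9) = 0.125.
Target odds = 0.99/0.01 = 99.
Need L⁴ ≥ 99 ÷ 0.125 = 792.
5⁴ = 625 < 792 ≤ 1296 = 6⁴, so L = 6.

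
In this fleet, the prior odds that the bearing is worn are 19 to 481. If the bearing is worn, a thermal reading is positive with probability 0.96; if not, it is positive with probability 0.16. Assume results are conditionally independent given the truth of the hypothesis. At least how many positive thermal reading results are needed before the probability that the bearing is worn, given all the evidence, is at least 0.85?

3

Prior odds = 19/481.
Likelihood ratio of a positive = 0.96/0.16 = 6.
Target odds: 0.85 ÷ 0.15 = 17/3.
Need (19/481) × 6ⁿ ≥ 17/3, i.e. 6ⁿ ≥ 8177/57.
6² = 36 falls short of 8177/57 but 6³ = 216 reaches it, so n = 3.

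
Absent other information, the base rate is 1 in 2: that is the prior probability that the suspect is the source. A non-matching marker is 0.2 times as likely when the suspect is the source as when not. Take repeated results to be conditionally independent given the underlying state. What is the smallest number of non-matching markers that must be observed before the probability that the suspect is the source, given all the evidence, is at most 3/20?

Prior odds: 0.5 ÷ 0.5 = 1.
Likelihood ratio per non-matching marker = 0.2.
Target posterior odds = 0.15/0.85 = 3/17.
Need 1 × 0.2ⁿ ≤ 3/17, i.e. 0.2ⁿ ≤ 3/17.
0.2¹ = 0.2 is still above 3/17 but 0.2² = 0.04 is at or below it, so n = 2.

2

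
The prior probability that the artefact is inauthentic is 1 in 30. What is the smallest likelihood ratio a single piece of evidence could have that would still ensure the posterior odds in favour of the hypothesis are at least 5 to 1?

Prior odds = (1/30)/(29/30) = 1/29.
Target odds = 5.
Required Bayes factor = 5 ÷ (1/29) = 145.

145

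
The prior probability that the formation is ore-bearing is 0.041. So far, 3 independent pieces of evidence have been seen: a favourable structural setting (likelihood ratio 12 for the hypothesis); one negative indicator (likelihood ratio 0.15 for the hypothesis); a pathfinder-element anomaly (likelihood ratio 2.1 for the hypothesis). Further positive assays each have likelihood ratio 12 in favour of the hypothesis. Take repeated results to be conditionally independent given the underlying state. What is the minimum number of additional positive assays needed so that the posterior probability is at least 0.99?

Prior odds = 0.041/0.959 = 41/959.
Combined Bayes factor of the evidence already in hand = 12 × 0.15 × 2.1 = 3.78.
Odds after that evidence = (41/959) × 3.78 = 1107/6850.
Target odds = 0.99/0.01 = 99.
Need 12ⁿ ≥ 99 ÷ (1107/6850) = 75350/123.
12² = 144 falls short of 75350/123 but 12³ = 1728 reaches it, so n = 3.

3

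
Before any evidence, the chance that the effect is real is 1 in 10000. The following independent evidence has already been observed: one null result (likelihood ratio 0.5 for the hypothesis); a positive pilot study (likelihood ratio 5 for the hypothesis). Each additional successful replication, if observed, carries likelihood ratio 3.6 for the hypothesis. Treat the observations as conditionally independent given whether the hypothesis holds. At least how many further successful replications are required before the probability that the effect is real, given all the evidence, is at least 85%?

Prior odds = 0.0001/0.9999 = 1/9999.
Combined Bayes factor of the evidence already in hand = 0.5 × 5 = 2.5.
Odds after that evidence = (1/9999) × 2.5 = 5/19998.
Target odds = 0.85/0.15 = 17/3.
Need 3.6ⁿ ≥ 17/3 ÷ (5/19998) = 22664.4.
3.6⁷ = 612220032/78125 falls short of 22664.4 but 3.6⁸ ≈28211.1 reaches it, so n = 8.

8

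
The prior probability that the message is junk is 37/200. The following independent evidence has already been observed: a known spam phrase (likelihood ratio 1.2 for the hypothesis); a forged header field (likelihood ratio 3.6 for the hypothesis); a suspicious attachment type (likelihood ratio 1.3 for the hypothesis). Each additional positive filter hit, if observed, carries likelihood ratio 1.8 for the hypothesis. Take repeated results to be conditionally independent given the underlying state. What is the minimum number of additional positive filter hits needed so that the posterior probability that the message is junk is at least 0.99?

8

Prior odds = 0.185/0.815 = 37/163.
Combined Bayes factor of the evidence already in hand = 1.2 × 3.6 × 1.3 = 5.616.
Odds after that evidence = (37/163) × 5.616 = 25974/20375.
Target odds = 0.99/0.01 = 99.
Need 1.8ⁿ ≥ 99 ÷ (25974/20375) = 224125/2886.
1.8⁷ = 4782969/78125 falls short of 224125/2886 but 1.8⁸ = 43046721/390625 reaches it, so n = 8.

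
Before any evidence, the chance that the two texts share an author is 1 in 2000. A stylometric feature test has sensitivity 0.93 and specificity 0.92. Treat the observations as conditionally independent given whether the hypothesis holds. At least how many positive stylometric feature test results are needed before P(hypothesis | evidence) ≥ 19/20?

Prior odds: 0.0005 ÷ 0.9995 = 1/1999.
False-positive rate = 1 − 0.92 = 0.08; likelihood ratio of a positive = 0.93/0.08 = 11.625.
Target posterior odds = 0.95/0.05 = 19.
Need (1/1999) × 11.625ⁿ ≥ 19, i.e. 11.625ⁿ ≥ 37981.
11.625⁴ = 74805201/4096 falls short of 37981 but 11.625⁵ ≈212307 reaches it, so n = 5.

5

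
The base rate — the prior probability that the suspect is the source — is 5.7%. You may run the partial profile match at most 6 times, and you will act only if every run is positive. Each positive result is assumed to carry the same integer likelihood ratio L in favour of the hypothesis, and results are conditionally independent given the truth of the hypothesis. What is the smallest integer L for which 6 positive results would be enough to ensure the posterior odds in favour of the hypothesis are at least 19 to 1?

3

Prior odds = 0.057/0.943 = 57/943.
Target odds = 19.
Need L⁶ ≥ 19 ÷ (57/943) = 943/3.
2⁶ = 64 < 943/3 ≤ 729 = 3⁶, so L = 3.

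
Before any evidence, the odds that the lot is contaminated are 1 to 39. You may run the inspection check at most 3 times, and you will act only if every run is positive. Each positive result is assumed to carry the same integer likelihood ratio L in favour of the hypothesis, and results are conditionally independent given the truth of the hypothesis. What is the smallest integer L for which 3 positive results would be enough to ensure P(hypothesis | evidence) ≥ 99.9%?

Prior odds = 1/39.
Target odds = 0.999/0.001 = 999.
Need L³ ≥ 999 ÷ (1/39) = 38961.
33³ = 35937 < 38961 ≤ 39304 = 34³, so L = 34.

34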